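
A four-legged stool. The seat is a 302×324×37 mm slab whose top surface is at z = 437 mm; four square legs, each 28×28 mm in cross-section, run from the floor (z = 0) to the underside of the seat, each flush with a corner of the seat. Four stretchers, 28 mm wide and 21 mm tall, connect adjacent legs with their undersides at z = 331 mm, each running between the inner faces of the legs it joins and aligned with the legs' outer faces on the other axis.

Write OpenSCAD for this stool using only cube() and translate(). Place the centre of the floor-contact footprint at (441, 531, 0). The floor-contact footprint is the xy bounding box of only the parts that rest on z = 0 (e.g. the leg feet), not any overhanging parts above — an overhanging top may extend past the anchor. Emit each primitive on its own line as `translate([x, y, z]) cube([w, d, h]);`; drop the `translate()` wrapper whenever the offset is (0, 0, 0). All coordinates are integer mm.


// leg_h = 437 - 37 = 400
// stretcher span = 302 - 2*28 = 246
translate([290, 369, 400]) cube([302, 324, 37]);
translate([290, 369, 0]) cube([28, 28, 400]);
translate([564, 369, 0]) cube([28, 28, 400]);
translate([290, 665, 0]) cube([28, 28, 400]);
translate([564, 665, 0]) cube([28, 28, 400]);
translate([318, 369, 331]) cube([246, 28, 21]);
translate([318, 665, 331]) cube([246, 28, 21]);
translate([290, 397, 331]) cube([28, 268, 21]);
translate([564, 397, 331]) cube([28, 268, 21]);


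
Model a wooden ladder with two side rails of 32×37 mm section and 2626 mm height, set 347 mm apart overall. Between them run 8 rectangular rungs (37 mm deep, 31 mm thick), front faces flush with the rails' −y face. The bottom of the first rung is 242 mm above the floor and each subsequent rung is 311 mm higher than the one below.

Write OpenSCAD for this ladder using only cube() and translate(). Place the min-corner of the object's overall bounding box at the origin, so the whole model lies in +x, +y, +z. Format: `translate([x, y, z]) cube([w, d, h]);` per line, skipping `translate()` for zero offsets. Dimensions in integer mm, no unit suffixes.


cube([32, 37, 2626]);
translate([315, 0, 0]) cube([32, 37, 2626]);
translate([32, 0, 242]) cube([283, 37, 31]);
translate([32, 0, 553]) cube([283, 37, 31]);
translate([32, 0, 864]) cube([283, 37, 31]);
translate([32, 0, 1175]) cube([283, 37, 31]);
translate([32, 0, 1486]) cube([283, 37, 31]);
translate([32, 0, 1797]) cube([283, 37, 31]);
translate([32, 0, 2108]) cube([283, 37, 31]);
translate([32, 0, 2419]) cube([283, 37, 31]);


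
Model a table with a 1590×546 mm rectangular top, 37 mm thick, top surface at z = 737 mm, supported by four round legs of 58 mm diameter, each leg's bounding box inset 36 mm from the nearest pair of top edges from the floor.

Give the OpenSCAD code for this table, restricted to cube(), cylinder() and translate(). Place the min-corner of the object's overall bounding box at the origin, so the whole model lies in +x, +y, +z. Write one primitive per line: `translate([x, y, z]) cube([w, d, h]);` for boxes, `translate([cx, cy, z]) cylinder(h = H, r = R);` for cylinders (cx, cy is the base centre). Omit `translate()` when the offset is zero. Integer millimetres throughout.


translate([0, 0, 700]) cube([1590, 546, 37]);
translate([65, 65, 0]) cylinder(h = 700, r = 29);
translate([1525, 65, 0]) cylinder(h = 700, r = 29);
translate([65, 481, 0]) cylinder(h = 700, r = 29);
translate([1525, 481, 0]) cylinder(h = 700, r = 29);


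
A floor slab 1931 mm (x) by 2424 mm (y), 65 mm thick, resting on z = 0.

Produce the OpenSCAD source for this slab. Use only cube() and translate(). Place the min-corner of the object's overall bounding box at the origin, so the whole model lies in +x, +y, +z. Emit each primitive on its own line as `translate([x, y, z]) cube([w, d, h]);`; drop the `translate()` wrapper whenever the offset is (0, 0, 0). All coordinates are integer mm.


cube([1931, 2424, 65]);


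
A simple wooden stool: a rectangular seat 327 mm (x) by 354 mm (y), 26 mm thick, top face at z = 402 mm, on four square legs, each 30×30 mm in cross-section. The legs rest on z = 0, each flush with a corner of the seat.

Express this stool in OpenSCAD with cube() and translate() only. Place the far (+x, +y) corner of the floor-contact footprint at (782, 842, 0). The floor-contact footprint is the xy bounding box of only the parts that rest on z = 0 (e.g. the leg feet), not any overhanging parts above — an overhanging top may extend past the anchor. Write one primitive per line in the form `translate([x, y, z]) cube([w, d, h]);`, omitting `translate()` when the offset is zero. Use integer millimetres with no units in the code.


// leg_h = 402 - 26 = 376
translate([455, 488, 376]) cube([327, 354, 26]);
translate([455, 488, 0]) cube([30, 30, 376]);
translate([752, 488, 0]) cube([30, 30, 376]);
translate([455, 812, 0]) cube([30, 30, 376]);
translate([752, 812, 0]) cube([30, 30, 376]);


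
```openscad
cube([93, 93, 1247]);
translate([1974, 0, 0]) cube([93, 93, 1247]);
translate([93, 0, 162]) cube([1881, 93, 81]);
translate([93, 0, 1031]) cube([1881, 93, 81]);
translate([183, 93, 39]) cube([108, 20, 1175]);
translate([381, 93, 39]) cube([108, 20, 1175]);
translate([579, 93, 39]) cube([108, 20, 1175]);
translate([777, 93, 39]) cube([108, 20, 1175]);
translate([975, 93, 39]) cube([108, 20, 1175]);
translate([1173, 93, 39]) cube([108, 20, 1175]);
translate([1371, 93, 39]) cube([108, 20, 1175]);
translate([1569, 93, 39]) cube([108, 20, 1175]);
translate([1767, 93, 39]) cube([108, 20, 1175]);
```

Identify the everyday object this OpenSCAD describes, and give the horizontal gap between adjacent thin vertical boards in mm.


A fence section. The picket gap is 90 mm.

Two posts, two rails, 9 pickets — a fence section. Span 1881 mm holds 9 pickets of 108 mm with 10 equal gaps: ⌊(1881 − 9·108) / 10⌋ = 90 mm.


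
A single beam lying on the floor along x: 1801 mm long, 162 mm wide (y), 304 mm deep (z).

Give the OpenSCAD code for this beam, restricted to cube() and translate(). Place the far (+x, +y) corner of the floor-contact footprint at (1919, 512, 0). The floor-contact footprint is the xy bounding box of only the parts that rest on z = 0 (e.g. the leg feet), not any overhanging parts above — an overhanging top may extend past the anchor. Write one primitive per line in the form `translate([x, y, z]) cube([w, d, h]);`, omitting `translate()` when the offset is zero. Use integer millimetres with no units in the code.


translate([118, 350, 0]) cube([1801, 162, 304]);


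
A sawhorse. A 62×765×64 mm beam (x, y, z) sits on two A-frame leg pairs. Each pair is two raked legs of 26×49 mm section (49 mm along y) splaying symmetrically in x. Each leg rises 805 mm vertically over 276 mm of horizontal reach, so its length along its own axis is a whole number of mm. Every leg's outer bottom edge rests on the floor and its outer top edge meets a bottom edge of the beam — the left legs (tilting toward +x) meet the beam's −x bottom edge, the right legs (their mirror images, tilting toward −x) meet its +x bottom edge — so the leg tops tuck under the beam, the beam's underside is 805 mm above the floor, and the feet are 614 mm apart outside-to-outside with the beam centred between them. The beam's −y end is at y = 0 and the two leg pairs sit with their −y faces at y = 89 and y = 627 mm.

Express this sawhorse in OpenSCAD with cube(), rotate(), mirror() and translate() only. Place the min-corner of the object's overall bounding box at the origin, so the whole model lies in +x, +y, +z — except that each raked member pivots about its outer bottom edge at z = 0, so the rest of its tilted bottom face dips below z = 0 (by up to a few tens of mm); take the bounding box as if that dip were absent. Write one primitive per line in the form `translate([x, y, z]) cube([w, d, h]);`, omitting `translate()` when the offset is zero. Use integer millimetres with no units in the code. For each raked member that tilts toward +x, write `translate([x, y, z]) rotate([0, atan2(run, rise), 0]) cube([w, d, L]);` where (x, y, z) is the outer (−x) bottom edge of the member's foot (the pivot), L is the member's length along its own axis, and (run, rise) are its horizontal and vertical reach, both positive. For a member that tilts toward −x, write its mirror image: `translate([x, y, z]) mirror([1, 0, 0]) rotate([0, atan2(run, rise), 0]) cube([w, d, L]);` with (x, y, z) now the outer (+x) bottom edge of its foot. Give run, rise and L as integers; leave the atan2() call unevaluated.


translate([276, 0, 805]) cube([62, 765, 64]);
translate([0, 89, 0]) rotate([0, atan2(276, 805), 0]) cube([26, 49, 851]);
translate([614, 89, 0]) mirror([1, 0, 0]) rotate([0, atan2(276, 805), 0]) cube([26, 49, 851]);
translate([0, 627, 0]) rotate([0, atan2(276, 805), 0]) cube([26, 49, 851]);
translate([614, 627, 0]) mirror([1, 0, 0]) rotate([0, atan2(276, 805), 0]) cube([26, 49, 851]);


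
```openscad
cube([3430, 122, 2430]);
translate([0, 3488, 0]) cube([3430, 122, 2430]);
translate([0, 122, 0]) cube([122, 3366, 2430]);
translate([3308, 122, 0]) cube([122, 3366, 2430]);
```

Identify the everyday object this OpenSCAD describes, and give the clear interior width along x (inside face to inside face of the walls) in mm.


A house (or room) frame. The interior width is 3186 mm.

Four 2430 mm walls enclosing a rectangle with no floor or roof — a room or house frame. Outside width is 3430 mm and wall thickness is 122 mm, so the interior width is 3430 − 2 × 122 = 3186 mm.


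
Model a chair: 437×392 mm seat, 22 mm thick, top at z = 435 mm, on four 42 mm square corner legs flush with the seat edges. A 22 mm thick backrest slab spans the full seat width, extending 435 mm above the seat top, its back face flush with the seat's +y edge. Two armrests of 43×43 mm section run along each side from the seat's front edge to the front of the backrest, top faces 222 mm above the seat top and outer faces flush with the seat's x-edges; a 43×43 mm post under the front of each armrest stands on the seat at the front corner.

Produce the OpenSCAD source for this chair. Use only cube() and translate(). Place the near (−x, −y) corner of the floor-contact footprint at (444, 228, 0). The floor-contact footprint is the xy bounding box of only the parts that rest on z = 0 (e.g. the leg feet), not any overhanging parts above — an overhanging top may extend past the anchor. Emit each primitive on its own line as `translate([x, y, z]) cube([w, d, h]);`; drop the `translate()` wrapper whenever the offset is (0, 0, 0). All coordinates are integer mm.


// leg_h = 435 - 22 = 413
// arm post h = 222 - 43 = 179
translate([444, 228, 413]) cube([437, 392, 22]);
translate([444, 228, 0]) cube([42, 42, 413]);
translate([839, 228, 0]) cube([42, 42, 413]);
translate([444, 578, 0]) cube([42, 42, 413]);
translate([839, 578, 0]) cube([42, 42, 413]);
translate([444, 598, 435]) cube([437, 22, 435]);
translate([444, 228, 614]) cube([43, 370, 43]);
translate([838, 228, 614]) cube([43, 370, 43]);
translate([444, 228, 435]) cube([43, 43, 179]);
translate([838, 228, 435]) cube([43, 43, 179]);


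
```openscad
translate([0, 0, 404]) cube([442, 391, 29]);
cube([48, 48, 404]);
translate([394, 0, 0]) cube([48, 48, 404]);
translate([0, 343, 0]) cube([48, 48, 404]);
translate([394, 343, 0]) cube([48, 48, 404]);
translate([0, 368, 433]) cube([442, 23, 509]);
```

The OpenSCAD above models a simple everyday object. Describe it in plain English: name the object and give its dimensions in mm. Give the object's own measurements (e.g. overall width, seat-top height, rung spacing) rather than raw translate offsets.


A chair. The seat is a 442×391×29 mm slab with its top at z = 433 mm, on four 48×48 mm corner legs (flush with the seat edges, standing on z = 0). A flat backrest 23 mm thick, 509 mm tall, spans the full seat width and rises from the seat top along its +y edge, rear face flush with the rear of the seat.


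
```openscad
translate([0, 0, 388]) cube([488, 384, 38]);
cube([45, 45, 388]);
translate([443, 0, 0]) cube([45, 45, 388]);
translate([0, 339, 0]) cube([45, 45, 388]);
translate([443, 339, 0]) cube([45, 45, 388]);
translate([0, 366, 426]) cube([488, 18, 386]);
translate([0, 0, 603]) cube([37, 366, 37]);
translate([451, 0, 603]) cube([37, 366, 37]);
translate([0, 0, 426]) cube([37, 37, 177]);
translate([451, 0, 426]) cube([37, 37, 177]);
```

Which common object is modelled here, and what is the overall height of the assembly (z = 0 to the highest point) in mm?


A chair. The overall height is 812 mm.

A slab on four corner posts with a tall panel at the back — a chair. The seat slab sits at z = 388 with thickness 38, and the 386 mm backrest starts at the seat top, so the overall height is 388 + 38 + 386 = 812 mm.


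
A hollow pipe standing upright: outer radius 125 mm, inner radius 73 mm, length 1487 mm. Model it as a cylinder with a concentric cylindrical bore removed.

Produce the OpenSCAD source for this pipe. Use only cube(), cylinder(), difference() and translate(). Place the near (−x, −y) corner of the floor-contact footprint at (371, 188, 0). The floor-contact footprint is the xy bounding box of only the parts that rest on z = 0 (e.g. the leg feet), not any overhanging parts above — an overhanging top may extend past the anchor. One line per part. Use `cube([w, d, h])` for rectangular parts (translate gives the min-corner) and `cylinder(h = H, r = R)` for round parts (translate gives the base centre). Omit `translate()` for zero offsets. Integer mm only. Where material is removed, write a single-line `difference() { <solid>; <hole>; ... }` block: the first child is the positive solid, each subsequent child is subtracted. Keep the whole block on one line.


difference() { translate([496, 313, 0]) cylinder(h = 1487, r = 125); translate([496, 313, 0]) cylinder(h = 1487, r = 73); }


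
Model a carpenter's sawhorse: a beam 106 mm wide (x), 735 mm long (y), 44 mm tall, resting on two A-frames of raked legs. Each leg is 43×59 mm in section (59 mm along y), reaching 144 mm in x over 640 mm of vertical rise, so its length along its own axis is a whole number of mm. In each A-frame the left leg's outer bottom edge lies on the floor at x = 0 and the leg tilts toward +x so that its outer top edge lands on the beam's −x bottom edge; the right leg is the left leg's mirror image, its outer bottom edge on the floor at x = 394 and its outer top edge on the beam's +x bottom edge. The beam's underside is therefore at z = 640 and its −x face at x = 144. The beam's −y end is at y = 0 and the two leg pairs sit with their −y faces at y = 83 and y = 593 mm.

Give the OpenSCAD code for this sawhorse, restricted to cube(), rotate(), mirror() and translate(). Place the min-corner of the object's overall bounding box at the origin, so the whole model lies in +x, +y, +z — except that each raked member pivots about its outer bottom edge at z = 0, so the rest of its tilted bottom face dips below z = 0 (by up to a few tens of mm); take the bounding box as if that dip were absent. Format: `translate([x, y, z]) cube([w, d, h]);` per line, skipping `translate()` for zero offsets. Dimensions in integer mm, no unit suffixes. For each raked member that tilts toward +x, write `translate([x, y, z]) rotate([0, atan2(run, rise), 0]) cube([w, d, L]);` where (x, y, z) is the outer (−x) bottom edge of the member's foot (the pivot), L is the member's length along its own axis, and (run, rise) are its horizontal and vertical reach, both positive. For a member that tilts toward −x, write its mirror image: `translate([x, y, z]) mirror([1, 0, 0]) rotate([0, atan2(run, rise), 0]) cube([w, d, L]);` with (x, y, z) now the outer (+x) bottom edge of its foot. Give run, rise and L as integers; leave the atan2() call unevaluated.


translate([144, 0, 640]) cube([106, 735, 44]);
translate([0, 83, 0]) rotate([0, atan2(144, 640), 0]) cube([43, 59, 656]);
translate([394, 83, 0]) mirror([1, 0, 0]) rotate([0, atan2(144, 640), 0]) cube([43, 59, 656]);
translate([0, 593, 0]) rotate([0, atan2(144, 640), 0]) cube([43, 59, 656]);
translate([394, 593, 0]) mirror([1, 0, 0]) rotate([0, atan2(144, 640), 0]) cube([43, 59, 656]);


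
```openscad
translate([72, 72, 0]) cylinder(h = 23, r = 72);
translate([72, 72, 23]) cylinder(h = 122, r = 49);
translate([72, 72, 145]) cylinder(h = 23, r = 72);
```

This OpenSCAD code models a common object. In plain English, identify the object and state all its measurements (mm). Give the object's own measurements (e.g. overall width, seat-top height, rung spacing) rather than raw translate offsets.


A spool: two coaxial disc flanges of radius 72 mm and thickness 23 mm, joined by a core cylinder of radius 49 mm and height 122 mm. The lower flange rests on z = 0 and the three cylinders share a vertical axis.


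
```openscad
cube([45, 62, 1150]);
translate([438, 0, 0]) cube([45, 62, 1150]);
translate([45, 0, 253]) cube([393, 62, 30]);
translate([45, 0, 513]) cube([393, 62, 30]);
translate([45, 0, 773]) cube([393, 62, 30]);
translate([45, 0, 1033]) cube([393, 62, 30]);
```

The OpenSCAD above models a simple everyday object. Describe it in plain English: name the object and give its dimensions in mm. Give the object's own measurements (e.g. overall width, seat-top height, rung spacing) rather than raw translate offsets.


A straight ladder. Two 45×62 mm vertical rails, 1150 mm tall, stand 483 mm apart (outside-to-outside) with their front faces coplanar on the −y side. 4 rungs, each 62 mm deep and 30 mm tall, span between the inner faces of the rails, front faces flush with the rails. The lowest rung's underside is at z = 253 mm and rungs are spaced 260 mm apart (underside to underside).


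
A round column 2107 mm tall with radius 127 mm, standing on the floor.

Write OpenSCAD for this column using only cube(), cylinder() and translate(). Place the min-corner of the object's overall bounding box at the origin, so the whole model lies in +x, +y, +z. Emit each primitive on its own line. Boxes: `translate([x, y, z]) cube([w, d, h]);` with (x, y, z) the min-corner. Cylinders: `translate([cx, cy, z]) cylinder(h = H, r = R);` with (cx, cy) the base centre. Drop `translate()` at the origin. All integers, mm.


translate([127, 127, 0]) cylinder(h = 2107, r = 127);


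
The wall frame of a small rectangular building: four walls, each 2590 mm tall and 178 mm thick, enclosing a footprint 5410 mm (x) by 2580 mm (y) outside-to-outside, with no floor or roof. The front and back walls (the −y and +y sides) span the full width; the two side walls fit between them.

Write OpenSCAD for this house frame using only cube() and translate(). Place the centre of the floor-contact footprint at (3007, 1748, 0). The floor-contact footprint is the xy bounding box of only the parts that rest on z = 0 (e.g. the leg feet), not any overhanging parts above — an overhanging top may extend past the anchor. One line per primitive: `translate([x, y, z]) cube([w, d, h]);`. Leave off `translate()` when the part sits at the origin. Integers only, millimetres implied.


translate([302, 458, 0]) cube([5410, 178, 2590]);
translate([302, 2860, 0]) cube([5410, 178, 2590]);
translate([302, 636, 0]) cube([178, 2224, 2590]);
translate([5534, 636, 0]) cube([178, 2224, 2590]);


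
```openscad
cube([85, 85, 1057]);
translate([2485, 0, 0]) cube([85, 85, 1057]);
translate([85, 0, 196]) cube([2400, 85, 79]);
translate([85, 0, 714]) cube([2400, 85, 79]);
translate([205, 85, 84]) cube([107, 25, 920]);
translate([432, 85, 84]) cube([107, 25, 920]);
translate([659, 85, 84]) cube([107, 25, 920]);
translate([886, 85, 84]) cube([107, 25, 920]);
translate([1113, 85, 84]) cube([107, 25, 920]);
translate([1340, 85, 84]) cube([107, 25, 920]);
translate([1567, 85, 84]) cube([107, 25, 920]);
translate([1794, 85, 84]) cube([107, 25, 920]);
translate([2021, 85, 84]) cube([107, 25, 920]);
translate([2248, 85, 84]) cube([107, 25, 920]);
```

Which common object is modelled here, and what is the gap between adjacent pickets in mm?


A fence section. The picket gap is 120 mm.

Two posts, two rails, 10 pickets — a fence section. Span 2400 mm holds 10 pickets of 107 mm with 11 equal gaps: ⌊(2400 − 10·107) / 11⌋ = 120 mm.


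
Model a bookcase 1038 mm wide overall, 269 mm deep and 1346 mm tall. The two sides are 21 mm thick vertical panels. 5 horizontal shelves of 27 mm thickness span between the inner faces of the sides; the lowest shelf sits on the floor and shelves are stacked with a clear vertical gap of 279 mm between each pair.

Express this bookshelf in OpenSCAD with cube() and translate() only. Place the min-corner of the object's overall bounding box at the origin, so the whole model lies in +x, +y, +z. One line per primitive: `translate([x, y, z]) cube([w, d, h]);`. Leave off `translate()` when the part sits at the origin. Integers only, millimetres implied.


cube([21, 269, 1346]);
translate([1017, 0, 0]) cube([21, 269, 1346]);
translate([21, 0, 0]) cube([996, 269, 27]);
translate([21, 0, 306]) cube([996, 269, 27]);
translate([21, 0, 612]) cube([996, 269, 27]);
translate([21, 0, 918]) cube([996, 269, 27]);
translate([21, 0, 1224]) cube([996, 269, 27]);


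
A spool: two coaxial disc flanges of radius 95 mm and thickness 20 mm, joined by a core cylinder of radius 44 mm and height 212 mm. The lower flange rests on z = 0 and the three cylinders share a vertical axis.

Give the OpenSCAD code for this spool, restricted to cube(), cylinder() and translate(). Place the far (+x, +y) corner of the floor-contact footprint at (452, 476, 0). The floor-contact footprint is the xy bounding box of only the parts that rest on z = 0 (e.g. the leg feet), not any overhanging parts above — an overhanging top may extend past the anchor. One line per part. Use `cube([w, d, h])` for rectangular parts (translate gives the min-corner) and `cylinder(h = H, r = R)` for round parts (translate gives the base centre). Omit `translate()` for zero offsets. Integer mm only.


translate([357, 381, 0]) cylinder(h = 20, r = 95);
translate([357, 381, 20]) cylinder(h = 212, r = 44);
translate([357, 381, 232]) cylinder(h = 20, r = 95);


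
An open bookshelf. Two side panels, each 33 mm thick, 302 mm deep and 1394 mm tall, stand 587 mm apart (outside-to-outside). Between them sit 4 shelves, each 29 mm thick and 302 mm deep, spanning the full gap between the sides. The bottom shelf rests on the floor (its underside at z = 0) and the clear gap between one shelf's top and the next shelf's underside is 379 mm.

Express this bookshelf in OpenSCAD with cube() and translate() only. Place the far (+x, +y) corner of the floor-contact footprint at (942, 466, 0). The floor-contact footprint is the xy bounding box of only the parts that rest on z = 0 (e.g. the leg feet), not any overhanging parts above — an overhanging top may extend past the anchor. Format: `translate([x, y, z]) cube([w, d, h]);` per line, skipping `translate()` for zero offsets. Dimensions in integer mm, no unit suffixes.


translate([355, 164, 0]) cube([33, 302, 1394]);
translate([909, 164, 0]) cube([33, 302, 1394]);
translate([388, 164, 0]) cube([521, 302, 29]);
translate([388, 164, 408]) cube([521, 302, 29]);
translate([388, 164, 816]) cube([521, 302, 29]);
translate([388, 164, 1224]) cube([521, 302, 29]);


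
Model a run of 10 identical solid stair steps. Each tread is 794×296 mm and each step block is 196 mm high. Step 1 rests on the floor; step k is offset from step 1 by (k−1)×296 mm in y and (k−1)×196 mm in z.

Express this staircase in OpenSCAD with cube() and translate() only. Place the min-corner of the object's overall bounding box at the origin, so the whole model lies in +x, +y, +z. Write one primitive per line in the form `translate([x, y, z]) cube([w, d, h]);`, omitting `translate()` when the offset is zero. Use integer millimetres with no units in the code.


cube([794, 296, 196]);
translate([0, 296, 196]) cube([794, 296, 196]);
translate([0, 592, 392]) cube([794, 296, 196]);
translate([0, 888, 588]) cube([794, 296, 196]);
translate([0, 1184, 784]) cube([794, 296, 196]);
translate([0, 1480, 980]) cube([794, 296, 196]);
translate([0, 1776, 1176]) cube([794, 296, 196]);
translate([0, 2072, 1372]) cube([794, 296, 196]);
translate([0, 2368, 1568]) cube([794, 296, 196]);
translate([0, 2664, 1764]) cube([794, 296, 196]);


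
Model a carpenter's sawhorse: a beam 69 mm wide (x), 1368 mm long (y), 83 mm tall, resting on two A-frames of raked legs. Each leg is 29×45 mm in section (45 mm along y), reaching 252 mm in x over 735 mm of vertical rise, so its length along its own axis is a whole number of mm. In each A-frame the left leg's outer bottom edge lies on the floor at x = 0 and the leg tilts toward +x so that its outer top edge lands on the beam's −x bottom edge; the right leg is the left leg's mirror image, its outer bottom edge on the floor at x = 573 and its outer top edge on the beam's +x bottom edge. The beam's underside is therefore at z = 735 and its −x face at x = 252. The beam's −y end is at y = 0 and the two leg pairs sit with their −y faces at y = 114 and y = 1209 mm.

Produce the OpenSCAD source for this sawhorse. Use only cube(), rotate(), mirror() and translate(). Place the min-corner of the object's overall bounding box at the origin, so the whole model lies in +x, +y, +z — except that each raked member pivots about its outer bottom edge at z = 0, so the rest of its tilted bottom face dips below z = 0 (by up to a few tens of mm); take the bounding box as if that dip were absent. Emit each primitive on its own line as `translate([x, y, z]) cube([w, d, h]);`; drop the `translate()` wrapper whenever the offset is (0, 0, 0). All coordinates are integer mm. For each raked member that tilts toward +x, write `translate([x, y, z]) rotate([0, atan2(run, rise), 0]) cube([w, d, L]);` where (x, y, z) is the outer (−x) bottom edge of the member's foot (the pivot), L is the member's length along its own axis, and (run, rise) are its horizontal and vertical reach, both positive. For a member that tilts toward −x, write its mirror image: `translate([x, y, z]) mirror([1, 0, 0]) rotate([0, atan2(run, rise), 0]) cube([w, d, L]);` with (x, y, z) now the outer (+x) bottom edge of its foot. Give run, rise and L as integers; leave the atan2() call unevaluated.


translate([252, 0, 735]) cube([69, 1368, 83]);
translate([0, 114, 0]) rotate([0, atan2(252, 735), 0]) cube([29, 45, 777]);
translate([573, 114, 0]) mirror([1, 0, 0]) rotate([0, atan2(252, 735), 0]) cube([29, 45, 777]);
translate([0, 1209, 0]) rotate([0, atan2(252, 735), 0]) cube([29, 45, 777]);
translate([573, 1209, 0]) mirror([1, 0, 0]) rotate([0, atan2(252, 735), 0]) cube([29, 45, 777]);


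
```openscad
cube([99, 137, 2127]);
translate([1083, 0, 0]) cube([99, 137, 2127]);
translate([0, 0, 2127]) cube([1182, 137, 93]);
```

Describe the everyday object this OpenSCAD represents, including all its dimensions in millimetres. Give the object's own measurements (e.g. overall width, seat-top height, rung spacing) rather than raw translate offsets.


A door frame. The clear opening is 984 mm wide and 2127 mm high. Two 99 mm wide jambs, 137 mm deep, stand either side of the opening from the floor to the top of the opening. A 93 mm thick head sits across the top of both jambs, spanning the full outside width of the frame.


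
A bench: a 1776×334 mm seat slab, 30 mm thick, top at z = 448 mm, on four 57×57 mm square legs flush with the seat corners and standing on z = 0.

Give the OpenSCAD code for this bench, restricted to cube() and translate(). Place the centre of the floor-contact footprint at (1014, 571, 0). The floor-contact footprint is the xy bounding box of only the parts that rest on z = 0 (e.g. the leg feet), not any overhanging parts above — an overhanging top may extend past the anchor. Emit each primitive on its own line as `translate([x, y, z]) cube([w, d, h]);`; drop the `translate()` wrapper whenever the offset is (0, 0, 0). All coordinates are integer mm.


// leg_h = 448 − 30 = 418
translate([126, 404, 418]) cube([1776, 334, 30]);
translate([126, 404, 0]) cube([57, 57, 418]);
translate([126, 681, 0]) cube([57, 57, 418]);
translate([1845, 404, 0]) cube([57, 57, 418]);
translate([1845, 681, 0]) cube([57, 57, 418]);


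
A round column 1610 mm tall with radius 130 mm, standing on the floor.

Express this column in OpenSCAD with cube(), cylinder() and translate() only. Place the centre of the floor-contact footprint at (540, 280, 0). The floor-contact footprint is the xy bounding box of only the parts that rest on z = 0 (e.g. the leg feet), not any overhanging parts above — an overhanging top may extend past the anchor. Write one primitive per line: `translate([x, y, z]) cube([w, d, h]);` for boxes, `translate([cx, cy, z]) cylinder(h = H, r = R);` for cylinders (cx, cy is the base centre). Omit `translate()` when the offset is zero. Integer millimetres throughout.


translate([540, 280, 0]) cylinder(h = 1610, r = 130);


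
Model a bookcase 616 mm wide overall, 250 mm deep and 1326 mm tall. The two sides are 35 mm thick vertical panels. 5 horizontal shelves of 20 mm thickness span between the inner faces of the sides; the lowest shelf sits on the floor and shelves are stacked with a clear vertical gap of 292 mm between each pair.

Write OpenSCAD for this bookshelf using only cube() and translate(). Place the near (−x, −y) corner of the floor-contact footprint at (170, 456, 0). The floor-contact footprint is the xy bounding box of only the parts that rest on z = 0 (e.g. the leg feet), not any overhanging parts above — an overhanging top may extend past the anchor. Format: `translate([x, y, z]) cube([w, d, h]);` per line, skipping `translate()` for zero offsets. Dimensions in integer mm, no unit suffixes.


translate([170, 456, 0]) cube([35, 250, 1326]);
translate([751, 456, 0]) cube([35, 250, 1326]);
translate([205, 456, 0]) cube([546, 250, 20]);
translate([205, 456, 312]) cube([546, 250, 20]);
translate([205, 456, 624]) cube([546, 250, 20]);
translate([205, 456, 936]) cube([546, 250, 20]);
translate([205, 456, 1248]) cube([546, 250, 20]);


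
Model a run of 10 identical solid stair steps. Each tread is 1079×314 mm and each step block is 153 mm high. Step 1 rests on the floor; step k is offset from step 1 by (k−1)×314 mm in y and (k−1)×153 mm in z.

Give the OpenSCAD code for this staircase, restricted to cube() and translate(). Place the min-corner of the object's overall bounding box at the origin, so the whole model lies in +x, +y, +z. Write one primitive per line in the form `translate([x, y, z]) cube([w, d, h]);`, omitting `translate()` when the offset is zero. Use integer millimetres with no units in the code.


cube([1079, 314, 153]);
translate([0, 314, 153]) cube([1079, 314, 153]);
translate([0, 628, 306]) cube([1079, 314, 153]);
translate([0, 942, 459]) cube([1079, 314, 153]);
translate([0, 1256, 612]) cube([1079, 314, 153]);
translate([0, 1570, 765]) cube([1079, 314, 153]);
translate([0, 1884, 918]) cube([1079, 314, 153]);
translate([0, 2198, 1071]) cube([1079, 314, 153]);
translate([0, 2512, 1224]) cube([1079, 314, 153]);
translate([0, 2826, 1377]) cube([1079, 314, 153]);


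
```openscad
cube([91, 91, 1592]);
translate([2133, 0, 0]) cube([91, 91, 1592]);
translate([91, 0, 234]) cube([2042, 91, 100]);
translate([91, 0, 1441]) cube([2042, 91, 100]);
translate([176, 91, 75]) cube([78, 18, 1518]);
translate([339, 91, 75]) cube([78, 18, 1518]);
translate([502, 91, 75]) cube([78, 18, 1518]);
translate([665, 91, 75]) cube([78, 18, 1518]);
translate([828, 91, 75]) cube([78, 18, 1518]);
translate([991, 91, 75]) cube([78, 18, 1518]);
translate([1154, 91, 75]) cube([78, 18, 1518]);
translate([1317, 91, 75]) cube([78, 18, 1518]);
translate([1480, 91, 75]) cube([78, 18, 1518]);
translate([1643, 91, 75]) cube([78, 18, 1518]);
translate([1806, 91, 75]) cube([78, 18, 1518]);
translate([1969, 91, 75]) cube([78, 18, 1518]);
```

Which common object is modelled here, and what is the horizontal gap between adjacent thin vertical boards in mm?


A fence section. The picket gap is 85 mm.

Two posts, two rails, 12 pickets — a fence section. Span 2042 mm holds 12 pickets of 78 mm with 13 equal gaps: ⌊(2042 − 12·78) / 13⌋ = 85 mm.


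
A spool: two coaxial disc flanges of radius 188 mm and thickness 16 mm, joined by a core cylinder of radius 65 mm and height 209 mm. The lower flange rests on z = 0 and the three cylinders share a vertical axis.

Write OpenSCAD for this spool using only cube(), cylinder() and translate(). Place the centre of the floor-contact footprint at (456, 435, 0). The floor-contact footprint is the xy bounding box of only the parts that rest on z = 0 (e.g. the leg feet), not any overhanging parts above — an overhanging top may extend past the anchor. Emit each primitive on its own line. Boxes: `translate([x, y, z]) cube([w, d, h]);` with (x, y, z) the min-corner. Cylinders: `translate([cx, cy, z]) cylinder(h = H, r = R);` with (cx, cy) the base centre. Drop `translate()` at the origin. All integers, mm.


translate([456, 435, 0]) cylinder(h = 16, r = 188);
translate([456, 435, 16]) cylinder(h = 209, r = 65);
translate([456, 435, 225]) cylinder(h = 16, r = 188);


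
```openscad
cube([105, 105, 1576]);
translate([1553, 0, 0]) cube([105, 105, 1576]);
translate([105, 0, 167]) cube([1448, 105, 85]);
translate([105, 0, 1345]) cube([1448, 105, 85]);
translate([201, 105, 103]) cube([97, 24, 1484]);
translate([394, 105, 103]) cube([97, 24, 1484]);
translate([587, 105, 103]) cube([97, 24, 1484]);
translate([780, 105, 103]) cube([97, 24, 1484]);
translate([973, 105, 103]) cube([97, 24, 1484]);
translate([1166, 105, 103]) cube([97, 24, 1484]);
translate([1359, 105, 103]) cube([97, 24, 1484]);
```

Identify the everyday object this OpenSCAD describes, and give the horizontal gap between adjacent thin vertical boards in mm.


A fence section. The picket gap is 96 mm.

Two posts, two rails, 7 pickets — a fence section. Span 1448 mm holds 7 pickets of 97 mm with 8 equal gaps: ⌊(1448 − 7·97) / 8⌋ = 96 mm.


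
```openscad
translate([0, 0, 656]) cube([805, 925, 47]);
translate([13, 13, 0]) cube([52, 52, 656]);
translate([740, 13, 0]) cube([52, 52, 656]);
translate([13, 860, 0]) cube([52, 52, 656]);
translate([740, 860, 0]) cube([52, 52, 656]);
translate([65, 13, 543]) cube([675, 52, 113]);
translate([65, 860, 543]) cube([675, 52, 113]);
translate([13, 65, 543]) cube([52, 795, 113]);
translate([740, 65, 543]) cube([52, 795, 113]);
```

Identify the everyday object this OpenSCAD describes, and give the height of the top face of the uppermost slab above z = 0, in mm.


A table. The table height is 703 mm.

A 805×925×47 slab sits at z = 656 on four 52 mm square posts — a table. The top surface is at 656 + 47 = 703 mm.


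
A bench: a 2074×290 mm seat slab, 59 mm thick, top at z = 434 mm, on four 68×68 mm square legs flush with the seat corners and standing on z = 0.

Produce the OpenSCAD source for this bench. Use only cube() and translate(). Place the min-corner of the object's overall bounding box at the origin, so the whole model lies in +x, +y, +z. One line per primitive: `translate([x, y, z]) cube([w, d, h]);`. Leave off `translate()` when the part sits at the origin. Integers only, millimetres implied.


// leg_h = 434 − 59 = 375
translate([0, 0, 375]) cube([2074, 290, 59]);
cube([68, 68, 375]);
translate([0, 222, 0]) cube([68, 68, 375]);
translate([2006, 0, 0]) cube([68, 68, 375]);
translate([2006, 222, 0]) cube([68, 68, 375]);


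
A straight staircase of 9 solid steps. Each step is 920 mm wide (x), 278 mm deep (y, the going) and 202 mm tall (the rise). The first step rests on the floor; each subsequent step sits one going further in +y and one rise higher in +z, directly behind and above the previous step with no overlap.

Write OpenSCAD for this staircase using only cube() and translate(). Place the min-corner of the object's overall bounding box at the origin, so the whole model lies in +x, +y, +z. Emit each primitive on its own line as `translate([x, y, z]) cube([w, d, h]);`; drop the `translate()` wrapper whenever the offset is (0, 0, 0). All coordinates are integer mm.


cube([920, 278, 202]);
translate([0, 278, 202]) cube([920, 278, 202]);
translate([0, 556, 404]) cube([920, 278, 202]);
translate([0, 834, 606]) cube([920, 278, 202]);
translate([0, 1112, 808]) cube([920, 278, 202]);
translate([0, 1390, 1010]) cube([920, 278, 202]);
translate([0, 1668, 1212]) cube([920, 278, 202]);
translate([0, 1946, 1414]) cube([920, 278, 202]);
translate([0, 2224, 1616]) cube([920, 278, 202]);


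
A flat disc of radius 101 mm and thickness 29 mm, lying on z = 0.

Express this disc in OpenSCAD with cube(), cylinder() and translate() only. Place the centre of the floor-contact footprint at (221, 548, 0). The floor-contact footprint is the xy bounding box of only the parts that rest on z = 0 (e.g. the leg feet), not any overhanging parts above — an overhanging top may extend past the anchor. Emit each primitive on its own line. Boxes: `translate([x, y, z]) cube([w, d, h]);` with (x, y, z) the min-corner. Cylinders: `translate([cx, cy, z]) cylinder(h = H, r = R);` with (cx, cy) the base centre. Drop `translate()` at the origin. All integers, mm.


translate([221, 548, 0]) cylinder(h = 29, r = 101);


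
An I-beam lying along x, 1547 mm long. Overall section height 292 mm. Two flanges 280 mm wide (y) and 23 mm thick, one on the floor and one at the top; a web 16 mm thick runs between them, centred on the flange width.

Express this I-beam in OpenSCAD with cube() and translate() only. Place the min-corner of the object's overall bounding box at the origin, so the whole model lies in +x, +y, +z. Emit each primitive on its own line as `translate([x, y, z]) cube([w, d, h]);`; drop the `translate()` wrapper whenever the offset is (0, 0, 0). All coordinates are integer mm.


cube([1547, 280, 23]);
translate([0, 132, 23]) cube([1547, 16, 246]);
translate([0, 0, 269]) cube([1547, 280, 23]);


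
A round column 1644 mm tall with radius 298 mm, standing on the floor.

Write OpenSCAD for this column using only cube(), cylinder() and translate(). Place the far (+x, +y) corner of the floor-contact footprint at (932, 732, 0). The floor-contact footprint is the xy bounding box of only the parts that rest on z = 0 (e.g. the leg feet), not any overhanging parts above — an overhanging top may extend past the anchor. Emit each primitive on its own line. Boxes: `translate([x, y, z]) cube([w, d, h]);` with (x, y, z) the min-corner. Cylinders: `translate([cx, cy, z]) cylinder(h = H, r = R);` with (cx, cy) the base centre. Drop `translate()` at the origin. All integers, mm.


translate([634, 434, 0]) cylinder(h = 1644, r = 298);


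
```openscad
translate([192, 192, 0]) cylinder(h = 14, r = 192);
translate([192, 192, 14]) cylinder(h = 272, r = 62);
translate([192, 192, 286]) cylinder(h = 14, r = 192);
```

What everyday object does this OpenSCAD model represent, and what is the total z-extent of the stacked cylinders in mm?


A spool. The overall height is 300 mm.

Three coaxial cylinders, large–small–large — a spool. Two 14 mm flanges and a 272 mm core give 14 + 272 + 14 = 300 mm.


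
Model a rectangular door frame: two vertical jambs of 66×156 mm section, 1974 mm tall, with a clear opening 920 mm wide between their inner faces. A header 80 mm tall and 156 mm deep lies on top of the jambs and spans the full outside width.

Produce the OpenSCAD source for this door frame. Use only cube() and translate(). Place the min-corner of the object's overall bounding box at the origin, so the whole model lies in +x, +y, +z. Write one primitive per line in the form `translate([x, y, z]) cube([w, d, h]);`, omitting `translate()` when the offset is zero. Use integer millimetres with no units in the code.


cube([66, 156, 1974]);
translate([986, 0, 0]) cube([66, 156, 1974]);
translate([0, 0, 1974]) cube([1052, 156, 80]);


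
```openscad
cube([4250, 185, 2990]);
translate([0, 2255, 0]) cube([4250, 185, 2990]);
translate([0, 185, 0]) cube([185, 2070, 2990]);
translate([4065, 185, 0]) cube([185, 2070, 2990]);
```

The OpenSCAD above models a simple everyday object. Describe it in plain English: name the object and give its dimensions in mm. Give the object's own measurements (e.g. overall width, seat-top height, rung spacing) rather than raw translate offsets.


The wall frame of a small rectangular building: four walls, each 2990 mm tall and 185 mm thick, enclosing a footprint 4250 mm (x) by 2440 mm (y) outside-to-outside, with no floor or roof. The front and back walls (the −y and +y sides) span the full width; the two side walls fit between them.
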